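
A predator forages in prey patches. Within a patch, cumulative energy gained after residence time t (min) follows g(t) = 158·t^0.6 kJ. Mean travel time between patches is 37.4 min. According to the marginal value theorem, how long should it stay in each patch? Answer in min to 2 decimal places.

Maximise g(t)/(T+t): set derivative to zero → g'(t)(T+t) = g(t).
g'(t) = 0.6·158·t^-0.4. Setting 0.6·158·t^-0.4 = 158·t^0.6/(37.4+t) gives 0.6(37.4+t) = t, so 0.40·t = 0.6×37.4.
t* = 0.6×37.4/0.40 = 56.1 min.

56.10 min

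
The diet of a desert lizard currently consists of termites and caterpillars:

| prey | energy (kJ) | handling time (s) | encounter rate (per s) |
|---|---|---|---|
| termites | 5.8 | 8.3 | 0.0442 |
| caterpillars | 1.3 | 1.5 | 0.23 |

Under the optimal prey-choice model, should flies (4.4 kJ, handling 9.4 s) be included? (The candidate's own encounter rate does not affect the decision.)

Yes

Current rate: (0.0442×5.8 + 0.23×1.3)/(1 + 0.0442×8.3 + 0.23×1.5) = 0.3244 kJ/s.
Profitability of flies: 4.4/9.4 = 0.4681 kJ/s.
0.4681 > 0.3244, so adding flies raises the average — include it.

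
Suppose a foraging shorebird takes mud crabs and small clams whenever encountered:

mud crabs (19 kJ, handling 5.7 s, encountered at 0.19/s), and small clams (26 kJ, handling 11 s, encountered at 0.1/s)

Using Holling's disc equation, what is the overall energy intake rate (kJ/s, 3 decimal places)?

1.951 kJ/s

Energy encountered per unit search time: 0.19×19 + 0.1×26 = 6.21 kJ/s.
Handling time per unit search time: 0.19×5.7 + 0.1×11 = 2.183.
Rate = 6.21/(1 + 2.183) = 1.951 kJ/s.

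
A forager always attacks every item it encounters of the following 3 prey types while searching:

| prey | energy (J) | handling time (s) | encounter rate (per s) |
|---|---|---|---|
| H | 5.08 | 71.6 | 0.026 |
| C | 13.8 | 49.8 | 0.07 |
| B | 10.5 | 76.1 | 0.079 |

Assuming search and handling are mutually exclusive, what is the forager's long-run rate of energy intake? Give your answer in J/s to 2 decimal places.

0.16 J/s

R = (0.026×5.08 + 0.07×13.8 + 0.079×10.5) / (1 + 0.026×71.6 + 0.07×49.8 + 0.079×76.1) = 1.928/12.36 = 0.156 J/s.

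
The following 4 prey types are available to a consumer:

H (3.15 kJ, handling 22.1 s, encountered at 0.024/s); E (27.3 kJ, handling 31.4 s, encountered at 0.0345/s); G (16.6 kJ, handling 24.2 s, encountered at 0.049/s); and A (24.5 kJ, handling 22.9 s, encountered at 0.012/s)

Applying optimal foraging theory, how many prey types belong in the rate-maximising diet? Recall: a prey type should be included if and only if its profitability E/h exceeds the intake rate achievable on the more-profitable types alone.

Profitabilities (E/h, kJ/s): A 1.07, E 0.869, G 0.686, H 0.143. Add prey in this order while the next type's profitability exceeds the intake rate on those already taken.
Rate on top 1: 0.2306. E: 0.869 > 0.2306 → include.
Rate on top 2: 0.5241. G: 0.686 > 0.5241 → include.
Rate on top 3: 0.5782. H: 0.143 < 0.5782 → exclude; stop.
Optimal diet: A, E, G — 3 of 4 types.

3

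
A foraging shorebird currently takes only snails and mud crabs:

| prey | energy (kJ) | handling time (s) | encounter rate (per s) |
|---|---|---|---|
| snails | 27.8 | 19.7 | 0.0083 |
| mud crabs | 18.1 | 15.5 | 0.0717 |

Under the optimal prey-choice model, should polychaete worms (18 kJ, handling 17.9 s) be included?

Current rate: (0.0083×27.8 + 0.0717×18.1)/(1 + 0.0083×19.7 + 0.0717×15.5) = 0.6719 kJ/s.
Profitability of polychaete worms: 18/17.9 = 1.006 kJ/s.
Since 1.006 > R, including polychaete worms increases the long-run rate.

Yes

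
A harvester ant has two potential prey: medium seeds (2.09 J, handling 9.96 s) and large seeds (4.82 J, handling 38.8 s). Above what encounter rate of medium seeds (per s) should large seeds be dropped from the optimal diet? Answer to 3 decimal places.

Drop large seeds once their profitability E₂/h₂ falls below the rate achievable on medium seeds alone: E₂/h₂ = λE₁/(1 + λh₁).
Solve for λ: λE₁h₂ = E₂(1 + λh₁) → λ(E₁h₂ − E₂h₁) = E₂ → λ = E₂/(E₁h₂ − E₂h₁).
λ = 4.82/(2.09×38.8 − 4.82×9.96) = 4.82/33.08 = 0.1457 per s.

0.146 per s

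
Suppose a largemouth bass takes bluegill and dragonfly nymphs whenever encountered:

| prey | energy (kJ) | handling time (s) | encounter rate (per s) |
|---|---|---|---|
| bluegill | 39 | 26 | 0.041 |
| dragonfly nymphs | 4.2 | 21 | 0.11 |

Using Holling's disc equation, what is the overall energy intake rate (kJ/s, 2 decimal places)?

Energy encountered per unit search time: 0.041×39 + 0.11×4.2 = 2.061 kJ/s.
Handling time per unit search time: 0.041×26 + 0.11×21 = 3.376.
Rate = 2.061/(1 + 3.376) = 0.471 kJ/s.

0.47 kJ/s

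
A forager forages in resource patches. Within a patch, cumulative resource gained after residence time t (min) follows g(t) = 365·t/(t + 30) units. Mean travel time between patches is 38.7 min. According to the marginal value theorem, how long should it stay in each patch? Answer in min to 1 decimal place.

34.1 min

Maximise g(t)/(T+t): set derivative to zero → g'(t)(T+t) = g(t).
g'(t) = 365·30/(t + 30)². Setting 365·30/(t+30)² = 365t/[(t+30)(38.7+t)] gives 30(38.7+t) = t(t+30), so t² = 30×38.7 = 1161.
t* = √1161 = 34.07 min.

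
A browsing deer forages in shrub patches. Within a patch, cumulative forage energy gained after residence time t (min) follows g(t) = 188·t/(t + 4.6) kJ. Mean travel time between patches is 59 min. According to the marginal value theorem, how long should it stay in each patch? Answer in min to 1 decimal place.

Optimal t* satisfies g'(t*) = g(t*)/(T + t*).
g'(t) = 188·4.6/(t + 4.6)². Setting 188·4.6/(t+4.6)² = 188t/[(t+4.6)(59+t)] gives 4.6(59+t) = t(t+4.6), so t² = 4.6×59 = 271.4.
t* = √271.4 = 16.47 min.

16.5 min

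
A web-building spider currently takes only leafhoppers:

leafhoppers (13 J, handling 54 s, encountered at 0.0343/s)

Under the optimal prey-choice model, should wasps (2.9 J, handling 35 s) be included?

No

Current rate: (0.0343×13)/(1 + 0.0343×54) = 0.1563 J/s.
wasps: E/h = 2.9/35 = 0.08286 J/s.
Since 0.08286 < R, time spent handling wasps is better spent searching.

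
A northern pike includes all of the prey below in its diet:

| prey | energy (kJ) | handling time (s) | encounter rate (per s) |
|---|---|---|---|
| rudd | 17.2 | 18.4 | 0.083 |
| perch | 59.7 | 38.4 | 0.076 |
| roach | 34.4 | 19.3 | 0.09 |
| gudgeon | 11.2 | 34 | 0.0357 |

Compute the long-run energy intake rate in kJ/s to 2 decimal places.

1.13 kJ/s

R = Σλ_iE_i / (1 + Σλ_ih_i)
Numerator: 0.083×17.2 + 0.076×59.7 + 0.09×34.4 + 0.0357×11.2 = 9.461
Denominator: 1 + 0.083×18.4 + 0.076×38.4 + 0.09×19.3 + 0.0357×34 = 8.396
R = 9.461/8.396 = 1.127 kJ/s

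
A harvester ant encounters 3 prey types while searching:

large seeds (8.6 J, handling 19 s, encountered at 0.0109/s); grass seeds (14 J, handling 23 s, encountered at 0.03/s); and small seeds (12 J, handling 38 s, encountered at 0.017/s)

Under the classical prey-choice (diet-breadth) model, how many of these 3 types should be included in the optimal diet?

Rank by E/h (J/s): grass seeds 0.609, large seeds 0.453, small seeds 0.316. Include each in turn until the next type's E/h falls below the running intake rate.
Rate on top 1: 0.2485. large seeds: 0.453 > 0.2485 → include.
Rate on top 2: 0.2708. small seeds: 0.316 > 0.2708 → include.
Optimal diet: grass seeds, large seeds, small seeds — 3 of 3 types.

3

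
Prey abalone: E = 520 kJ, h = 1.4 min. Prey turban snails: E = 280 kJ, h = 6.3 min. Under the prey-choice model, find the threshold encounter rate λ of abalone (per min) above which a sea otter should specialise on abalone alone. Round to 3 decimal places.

The zero-one rule: include turban snails iff E₂/h₂ > λE₁/(1+λh₁). Equality gives the switch point.
λE₁h₂ = E₂ + λE₂h₁ ⇒ λ = E₂/(E₁h₂ − E₂h₁) = 280/(3276 − 392) = 0.09709 per min.

0.097 per min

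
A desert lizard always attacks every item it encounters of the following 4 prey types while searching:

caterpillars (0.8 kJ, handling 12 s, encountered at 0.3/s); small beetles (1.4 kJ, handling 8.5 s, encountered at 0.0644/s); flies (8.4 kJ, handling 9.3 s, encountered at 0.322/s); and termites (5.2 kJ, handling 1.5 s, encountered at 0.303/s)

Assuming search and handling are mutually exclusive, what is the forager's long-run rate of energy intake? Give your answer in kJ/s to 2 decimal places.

Energy encountered per unit search time: 0.3×0.8 + 0.0644×1.4 + 0.322×8.4 + 0.303×5.2 = 4.611 kJ/s.
Handling time per unit search time: 0.3×12 + 0.0644×8.5 + 0.322×9.3 + 0.303×1.5 = 7.596.
Rate = 4.611/(1 + 7.596) = 0.5363 kJ/s.

0.54 kJ/s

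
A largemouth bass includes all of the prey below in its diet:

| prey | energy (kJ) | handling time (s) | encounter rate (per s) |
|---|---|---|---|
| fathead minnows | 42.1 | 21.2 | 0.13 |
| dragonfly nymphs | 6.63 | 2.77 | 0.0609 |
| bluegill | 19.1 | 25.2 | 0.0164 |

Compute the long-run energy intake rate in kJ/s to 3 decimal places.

R = Σλ_iE_i / (1 + Σλ_ih_i)
Numerator: 0.13×42.1 + 0.0609×6.63 + 0.0164×19.1 = 6.19
Denominator: 1 + 0.13×21.2 + 0.0609×2.77 + 0.0164×25.2 = 4.338
R = 6.19/4.338 = 1.427 kJ/s

1.427 kJ/s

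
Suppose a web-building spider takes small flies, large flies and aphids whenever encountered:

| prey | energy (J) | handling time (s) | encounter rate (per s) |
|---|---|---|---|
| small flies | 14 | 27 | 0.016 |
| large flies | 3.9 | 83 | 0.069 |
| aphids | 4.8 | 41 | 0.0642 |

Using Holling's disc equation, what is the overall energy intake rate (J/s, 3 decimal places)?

Energy encountered per unit search time: 0.016×14 + 0.069×3.9 + 0.0642×4.8 = 0.8013 J/s.
Handling time per unit search time: 0.016×27 + 0.069×83 + 0.0642×41 = 8.791.
Rate = 0.8013/(1 + 8.791) = 0.08183 J/s.

0.082 J/s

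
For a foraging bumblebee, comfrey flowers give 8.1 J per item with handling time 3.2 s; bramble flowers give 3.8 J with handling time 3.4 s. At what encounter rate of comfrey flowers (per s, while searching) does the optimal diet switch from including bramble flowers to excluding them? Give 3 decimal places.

0.247 per s

Drop bramble flowers once their profitability E₂/h₂ falls below the rate achievable on comfrey flowers alone: E₂/h₂ = λE₁/(1 + λh₁).
Solve for λ: λE₁h₂ = E₂(1 + λh₁) → λ(E₁h₂ − E₂h₁) = E₂ → λ = E₂/(E₁h₂ − E₂h₁).
λ = 3.8/(8.1×3.4 − 3.8×3.2) = 3.8/15.38 = 0.2471 per s.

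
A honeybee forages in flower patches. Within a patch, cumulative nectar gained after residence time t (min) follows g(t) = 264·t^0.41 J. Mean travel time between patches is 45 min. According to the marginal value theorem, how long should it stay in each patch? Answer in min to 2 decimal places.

31.27 min

By the marginal value theorem, leave when the instantaneous gain rate g'(t) equals the habitat-wide average g(t)/(T + t).
g'(t) = 0.41·264·t^-0.59. Setting 0.41·264·t^-0.59 = 264·t^0.41/(45+t) gives 0.41(45+t) = t, so 0.59·t = 0.41×45.
t* = 0.41×45/0.59 = 31.27 min.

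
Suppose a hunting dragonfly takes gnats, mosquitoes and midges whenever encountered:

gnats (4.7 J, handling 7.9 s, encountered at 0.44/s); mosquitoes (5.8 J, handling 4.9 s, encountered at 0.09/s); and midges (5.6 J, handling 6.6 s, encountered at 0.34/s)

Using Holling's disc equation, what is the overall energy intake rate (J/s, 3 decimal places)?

0.628 J/s

R = Σλ_iE_i / (1 + Σλ_ih_i)
Numerator: 0.44×4.7 + 0.09×5.8 + 0.34×5.6 = 4.494
Denominator: 1 + 0.44×7.9 + 0.09×4.9 + 0.34×6.6 = 7.161
R = 4.494/7.161 = 0.6276 J/s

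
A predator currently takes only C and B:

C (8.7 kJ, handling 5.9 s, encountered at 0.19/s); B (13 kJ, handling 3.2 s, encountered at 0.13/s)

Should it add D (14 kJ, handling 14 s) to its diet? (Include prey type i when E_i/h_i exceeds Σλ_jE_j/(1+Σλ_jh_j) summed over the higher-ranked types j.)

No

Current rate: (0.19×8.7 + 0.13×13)/(1 + 0.19×5.9 + 0.13×3.2) = 1.318 kJ/s.
Profitability of D: 14/14 = 1 kJ/s.
Since 1 < R, time spent handling D is better spent searching.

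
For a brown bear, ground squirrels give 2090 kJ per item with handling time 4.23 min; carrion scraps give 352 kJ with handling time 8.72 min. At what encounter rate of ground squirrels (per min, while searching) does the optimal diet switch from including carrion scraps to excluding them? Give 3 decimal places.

The zero-one rule: include carrion scraps iff E₂/h₂ > λE₁/(1+λh₁). Equality gives the switch point.
λE₁h₂ = E₂ + λE₂h₁ ⇒ λ = E₂/(E₁h₂ − E₂h₁) = 352/(1.822e+04 − 1489) = 0.02103 per min.

0.021 per min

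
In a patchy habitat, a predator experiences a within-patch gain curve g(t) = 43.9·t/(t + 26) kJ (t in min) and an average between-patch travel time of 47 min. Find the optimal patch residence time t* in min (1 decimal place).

35.0 min

Optimal t* satisfies g'(t*) = g(t*)/(T + t*).
g'(t) = 43.9·26/(t + 26)². Setting 43.9·26/(t+26)² = 43.9t/[(t+26)(47+t)] gives 26(47+t) = t(t+26), so t² = 26×47 = 1222.
t* = √1222 = 34.96 min.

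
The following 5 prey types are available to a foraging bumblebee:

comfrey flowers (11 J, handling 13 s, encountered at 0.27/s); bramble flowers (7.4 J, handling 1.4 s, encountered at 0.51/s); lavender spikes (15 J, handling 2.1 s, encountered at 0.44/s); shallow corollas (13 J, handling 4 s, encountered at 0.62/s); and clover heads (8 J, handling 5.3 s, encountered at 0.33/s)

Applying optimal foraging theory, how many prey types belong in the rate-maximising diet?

Profitabilities (E/h, J/s): lavender spikes 7.14, bramble flowers 5.29, shallow corollas 3.25, clover heads 1.51, comfrey flowers 0.846. Add prey in this order while the next type's profitability exceeds the intake rate on those already taken.
Rate on top 1: 3.43. bramble flowers: 5.29 > 3.43 → include.
Rate on top 2: 3.933. shallow corollas: 3.25 < 3.933 → exclude; stop.
Optimal diet: lavender spikes, bramble flowers — 2 of 5 types.

2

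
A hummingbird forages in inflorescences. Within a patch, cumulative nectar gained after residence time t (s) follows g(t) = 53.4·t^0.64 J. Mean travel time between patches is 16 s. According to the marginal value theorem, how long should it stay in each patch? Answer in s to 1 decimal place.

Maximise g(t)/(T+t): set derivative to zero → g'(t)(T+t) = g(t).
g'(t) = 0.64·53.4·t^-0.36. Setting 0.64·53.4·t^-0.36 = 53.4·t^0.64/(16+t) gives 0.64(16+t) = t, so 0.36·t = 0.64×16.
t* = 0.64×16/0.36 = 28.44 s.

28.4 s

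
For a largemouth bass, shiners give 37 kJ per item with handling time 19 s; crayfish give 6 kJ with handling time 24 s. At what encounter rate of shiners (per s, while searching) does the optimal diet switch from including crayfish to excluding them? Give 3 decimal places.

0.008 per s

Drop crayfish once their profitability E₂/h₂ falls below the rate achievable on shiners alone: E₂/h₂ = λE₁/(1 + λh₁).
Solve for λ: λE₁h₂ = E₂(1 + λh₁) → λ(E₁h₂ − E₂h₁) = E₂ → λ = E₂/(E₁h₂ − E₂h₁).
λ = 6/(37×24 − 6×19) = 6/774 = 0.007752 per s.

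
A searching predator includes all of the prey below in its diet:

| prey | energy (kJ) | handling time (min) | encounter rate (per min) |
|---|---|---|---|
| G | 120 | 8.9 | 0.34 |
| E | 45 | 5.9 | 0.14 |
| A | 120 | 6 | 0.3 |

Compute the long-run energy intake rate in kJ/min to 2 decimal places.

12.49 kJ/min

R = (0.34×120 + 0.14×45 + 0.3×120) / (1 + 0.34×8.9 + 0.14×5.9 + 0.3×6) = 83.1/6.652 = 12.49 kJ/min.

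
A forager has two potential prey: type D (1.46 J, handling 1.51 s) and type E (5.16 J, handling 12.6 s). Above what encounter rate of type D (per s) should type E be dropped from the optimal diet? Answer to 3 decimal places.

0.487 per s

At the threshold, the rate on type D alone equals the profitability of type E: λ·1.46/(1 + λ·1.51) = 5.16/12.6 = 0.4095.
Rearranging, λ(1.46 − 0.4095×1.51) = 0.4095, so λ = 0.4095/0.8416 = 0.4866 per s.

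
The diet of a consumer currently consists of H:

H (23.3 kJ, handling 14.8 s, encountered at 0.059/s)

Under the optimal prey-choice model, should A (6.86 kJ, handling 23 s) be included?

No

On H alone, R = ΣλE/(1+Σλh) = 1.375/1.873 = 0.7339 kJ/s.
Profitability of A: 6.86/23 = 0.2983 kJ/s.
Since 0.2983 < R, time spent handling A is better spent searching.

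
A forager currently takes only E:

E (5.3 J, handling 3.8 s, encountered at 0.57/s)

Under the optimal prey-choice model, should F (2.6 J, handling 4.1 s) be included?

On E alone, R = ΣλE/(1+Σλh) = 3.021/3.166 = 0.9542 J/s.
Profitability of F: 2.6/4.1 = 0.6341 J/s.
Since 0.6341 < R, time spent handling F is better spent searching.

No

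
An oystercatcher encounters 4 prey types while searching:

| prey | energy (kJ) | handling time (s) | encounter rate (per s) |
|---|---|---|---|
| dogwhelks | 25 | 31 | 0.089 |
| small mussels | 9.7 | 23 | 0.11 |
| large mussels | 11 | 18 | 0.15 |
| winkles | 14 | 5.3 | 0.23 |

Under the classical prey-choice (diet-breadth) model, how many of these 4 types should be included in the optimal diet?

1

Rank by E/h (kJ/s): winkles 2.64, dogwhelks 0.806, large mussels 0.611, small mussels 0.422. Include each in turn until the next type's E/h falls below the running intake rate.
Rate on top 1: 1.451. dogwhelks: 0.806 < 1.451 → exclude; stop.
Optimal diet: winkles — 1 of 4 types.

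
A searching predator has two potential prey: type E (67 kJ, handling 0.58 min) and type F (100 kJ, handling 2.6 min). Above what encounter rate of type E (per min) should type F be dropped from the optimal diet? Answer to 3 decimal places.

0.861 per min

At the threshold, the rate on type E alone equals the profitability of type F: λ·67/(1 + λ·0.58) = 100/2.6 = 38.46.
Rearranging, λ(67 − 38.46×0.58) = 38.46, so λ = 38.46/44.69 = 0.8606 per min.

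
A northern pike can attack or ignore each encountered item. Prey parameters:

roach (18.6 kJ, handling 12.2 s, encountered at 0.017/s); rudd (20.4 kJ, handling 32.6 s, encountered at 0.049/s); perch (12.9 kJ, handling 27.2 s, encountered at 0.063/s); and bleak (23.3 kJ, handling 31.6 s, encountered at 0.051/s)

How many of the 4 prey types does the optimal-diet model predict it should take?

Rank by E/h (kJ/s): roach 1.52, bleak 0.737, rudd 0.626, perch 0.474. Include each in turn until the next type's E/h falls below the running intake rate.
Rate on top 1: 0.2619. bleak: 0.737 > 0.2619 → include.
Rate on top 2: 0.5337. rudd: 0.626 > 0.5337 → include.
Rate on top 3: 0.567. perch: 0.474 < 0.567 → exclude; stop.
Optimal diet: roach, bleak, rudd — 3 of 4 types.

3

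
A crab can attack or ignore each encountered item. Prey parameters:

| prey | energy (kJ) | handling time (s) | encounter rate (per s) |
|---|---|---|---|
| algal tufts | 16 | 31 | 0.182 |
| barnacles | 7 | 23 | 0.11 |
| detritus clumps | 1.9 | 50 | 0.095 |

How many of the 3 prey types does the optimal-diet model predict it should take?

1

Profitabilities (E/h, kJ/s): algal tufts 0.516, barnacles 0.304, detritus clumps 0.038. Add prey in this order while the next type's profitability exceeds the intake rate on those already taken.
Rate on top 1: 0.4384. barnacles: 0.304 < 0.4384 → exclude; stop.
Optimal diet: algal tufts — 1 of 3 types.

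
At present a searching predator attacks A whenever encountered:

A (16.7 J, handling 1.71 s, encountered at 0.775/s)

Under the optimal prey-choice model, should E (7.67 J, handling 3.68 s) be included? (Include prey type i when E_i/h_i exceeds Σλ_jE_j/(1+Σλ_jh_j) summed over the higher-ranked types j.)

Current rate: (0.775×16.7)/(1 + 0.775×1.71) = 5.566 J/s.
E: E/h = 7.67/3.68 = 2.084 J/s.
Since 2.084 < R, time spent handling E is better spent searching.

No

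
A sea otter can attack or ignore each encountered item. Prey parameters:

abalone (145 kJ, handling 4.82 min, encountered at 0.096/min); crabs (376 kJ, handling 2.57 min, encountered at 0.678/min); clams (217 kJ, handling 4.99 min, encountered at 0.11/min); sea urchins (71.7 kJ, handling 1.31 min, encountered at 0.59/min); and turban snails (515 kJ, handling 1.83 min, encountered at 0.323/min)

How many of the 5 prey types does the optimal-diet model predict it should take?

2

Profitabilities (E/h, kJ/min): turban snails 281, crabs 146, sea urchins 54.7, clams 43.5, abalone 30.1. Add prey in this order while the next type's profitability exceeds the intake rate on those already taken.
Rate on top 1: 104.5. crabs: 146 > 104.5 → include.
Rate on top 2: 126.4. sea urchins: 54.7 < 126.4 → exclude; stop.
Optimal diet: turban snails, crabs — 2 of 5 types.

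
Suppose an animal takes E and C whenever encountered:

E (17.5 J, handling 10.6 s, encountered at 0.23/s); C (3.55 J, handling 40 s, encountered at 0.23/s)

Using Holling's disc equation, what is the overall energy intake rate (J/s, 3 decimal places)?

0.383 J/s

R = Σλ_iE_i / (1 + Σλ_ih_i)
Numerator: 0.23×17.5 + 0.23×3.55 = 4.841
Denominator: 1 + 0.23×10.6 + 0.23×40 = 12.64
R = 4.841/12.64 = 0.3831 J/s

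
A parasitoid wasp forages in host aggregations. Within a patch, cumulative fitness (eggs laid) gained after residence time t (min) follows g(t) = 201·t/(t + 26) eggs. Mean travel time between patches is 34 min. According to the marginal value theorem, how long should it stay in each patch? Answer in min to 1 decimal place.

Maximise g(t)/(T+t): set derivative to zero → g'(t)(T+t) = g(t).
g'(t) = 201·26/(t + 26)². Setting 201·26/(t+26)² = 201t/[(t+26)(34+t)] gives 26(34+t) = t(t+26), so t² = 26×34 = 884.
t* = √884 = 29.73 min.

29.7 min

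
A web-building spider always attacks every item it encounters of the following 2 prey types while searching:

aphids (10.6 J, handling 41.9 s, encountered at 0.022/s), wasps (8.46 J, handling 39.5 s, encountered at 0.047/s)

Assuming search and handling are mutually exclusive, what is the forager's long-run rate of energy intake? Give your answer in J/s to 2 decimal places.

0.17 J/s

R = Σλ_iE_i / (1 + Σλ_ih_i)
Numerator: 0.022×10.6 + 0.047×8.46 = 0.6308
Denominator: 1 + 0.022×41.9 + 0.047×39.5 = 3.778
R = 0.6308/3.778 = 0.167 J/s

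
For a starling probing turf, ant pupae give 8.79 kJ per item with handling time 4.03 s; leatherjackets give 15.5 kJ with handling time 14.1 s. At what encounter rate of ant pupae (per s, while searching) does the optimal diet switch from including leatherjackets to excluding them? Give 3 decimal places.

0.252 per s

The zero-one rule: include leatherjackets iff E₂/h₂ > λE₁/(1+λh₁). Equality gives the switch point.
λE₁h₂ = E₂ + λE₂h₁ ⇒ λ = E₂/(E₁h₂ − E₂h₁) = 15.5/(123.9 − 62.47) = 0.2521 per s.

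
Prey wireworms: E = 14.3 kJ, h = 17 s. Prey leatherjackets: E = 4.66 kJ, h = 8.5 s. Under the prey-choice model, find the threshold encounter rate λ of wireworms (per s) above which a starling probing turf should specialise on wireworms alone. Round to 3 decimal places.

0.110 per s

At the threshold, the rate on wireworms alone equals the profitability of leatherjackets: λ·14.3/(1 + λ·17) = 4.66/8.5 = 0.5482.
Rearranging, λ(14.3 − 0.5482×17) = 0.5482, so λ = 0.5482/4.98 = 0.1101 per s.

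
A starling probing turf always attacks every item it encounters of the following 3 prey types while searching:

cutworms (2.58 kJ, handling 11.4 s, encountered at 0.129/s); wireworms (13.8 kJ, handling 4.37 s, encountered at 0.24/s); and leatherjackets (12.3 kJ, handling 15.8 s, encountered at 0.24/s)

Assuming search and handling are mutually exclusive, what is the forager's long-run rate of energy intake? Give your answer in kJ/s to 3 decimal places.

R = (0.129×2.58 + 0.24×13.8 + 0.24×12.3) / (1 + 0.129×11.4 + 0.24×4.37 + 0.24×15.8) = 6.597/7.311 = 0.9023 kJ/s.

0.902 kJ/s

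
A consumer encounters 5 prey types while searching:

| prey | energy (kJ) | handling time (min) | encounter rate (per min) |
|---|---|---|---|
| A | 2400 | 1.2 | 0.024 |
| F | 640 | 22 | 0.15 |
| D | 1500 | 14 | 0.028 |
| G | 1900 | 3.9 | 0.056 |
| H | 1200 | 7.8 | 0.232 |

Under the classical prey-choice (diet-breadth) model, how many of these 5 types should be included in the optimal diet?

E/h in descending order: A 2e+03, G 487, H 154, D 107, F 29.1 kJ/min. The optimal diet is the largest prefix of this list for which every included type satisfies E_i/h_i > R on the types above it.
Rate on top 1: 55.99. G: 487 > 55.99 → include.
Rate on top 2: 131.5. H: 154 > 131.5 → include.
Rate on top 3: 144.7. D: 107 < 144.7 → exclude; stop.
Optimal diet: A, G, H — 3 of 5 types.

3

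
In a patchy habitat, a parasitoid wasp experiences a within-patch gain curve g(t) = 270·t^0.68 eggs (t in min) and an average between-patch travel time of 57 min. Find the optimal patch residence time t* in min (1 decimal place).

By the marginal value theorem, leave when the instantaneous gain rate g'(t) equals the habitat-wide average g(t)/(T + t).
g'(t) = 0.68·270·t^-0.32. Setting 0.68·270·t^-0.32 = 270·t^0.68/(57+t) gives 0.68(57+t) = t, so 0.32·t = 0.68×57.
t* = 0.68×57/0.32 = 121.1 min.

121.1 min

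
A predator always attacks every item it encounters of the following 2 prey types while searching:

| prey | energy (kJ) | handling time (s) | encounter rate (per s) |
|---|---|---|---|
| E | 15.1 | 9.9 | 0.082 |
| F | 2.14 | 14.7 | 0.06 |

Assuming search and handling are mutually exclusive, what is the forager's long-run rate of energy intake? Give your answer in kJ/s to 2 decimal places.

0.51 kJ/s

R = (0.082×15.1 + 0.06×2.14) / (1 + 0.082×9.9 + 0.06×14.7) = 1.367/2.694 = 0.5073 kJ/s.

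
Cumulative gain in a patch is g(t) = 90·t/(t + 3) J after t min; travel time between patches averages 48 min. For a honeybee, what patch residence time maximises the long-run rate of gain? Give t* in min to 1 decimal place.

12.0 min

By the marginal value theorem, leave when the instantaneous gain rate g'(t) equals the habitat-wide average g(t)/(T + t).
g'(t) = 90·3/(t + 3)². Setting 90·3/(t+3)² = 90t/[(t+3)(48+t)] gives 3(48+t) = t(t+3), so t² = 3×48 = 144.
t* = √144 = 12 min.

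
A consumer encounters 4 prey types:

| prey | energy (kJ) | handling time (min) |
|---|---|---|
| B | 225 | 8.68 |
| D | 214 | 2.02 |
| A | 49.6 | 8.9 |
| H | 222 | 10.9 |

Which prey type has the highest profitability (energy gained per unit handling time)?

D

In descending order of E/h:
D: 214/2.02 = 106 kJ/min
B: 225/8.68 = 25.9 kJ/min
H: 222/10.9 = 20.4 kJ/min
A: 49.6/8.9 = 5.57 kJ/min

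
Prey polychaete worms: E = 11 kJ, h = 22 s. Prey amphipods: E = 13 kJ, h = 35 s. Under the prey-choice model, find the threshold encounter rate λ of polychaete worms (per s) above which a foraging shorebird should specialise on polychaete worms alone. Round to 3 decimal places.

At the threshold, the rate on polychaete worms alone equals the profitability of amphipods: λ·11/(1 + λ·22) = 13/35 = 0.3714.
Rearranging, λ(11 − 0.3714×22) = 0.3714, so λ = 0.3714/2.829 = 0.1313 per s.

0.131 per s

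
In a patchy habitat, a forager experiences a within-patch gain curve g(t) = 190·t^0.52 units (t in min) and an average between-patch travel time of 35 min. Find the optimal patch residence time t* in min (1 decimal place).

Maximise g(t)/(T+t): set derivative to zero → g'(t)(T+t) = g(t).
g'(t) = 0.52·190·t^-0.48. Setting 0.52·190·t^-0.48 = 190·t^0.52/(35+t) gives 0.52(35+t) = t, so 0.48·t = 0.52×35.
t* = 0.52×35/0.48 = 37.92 min.

37.9 min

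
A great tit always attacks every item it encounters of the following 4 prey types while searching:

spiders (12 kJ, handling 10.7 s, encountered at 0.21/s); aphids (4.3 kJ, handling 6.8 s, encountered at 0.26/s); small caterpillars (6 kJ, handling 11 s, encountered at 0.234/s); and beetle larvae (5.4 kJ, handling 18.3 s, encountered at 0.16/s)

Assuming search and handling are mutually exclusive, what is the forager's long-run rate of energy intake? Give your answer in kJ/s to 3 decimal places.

Energy encountered per unit search time: 0.21×12 + 0.26×4.3 + 0.234×6 + 0.16×5.4 = 5.906 kJ/s.
Handling time per unit search time: 0.21×10.7 + 0.26×6.8 + 0.234×11 + 0.16×18.3 = 9.517.
Rate = 5.906/(1 + 9.517) = 0.5616 kJ/s.

0.562 kJ/s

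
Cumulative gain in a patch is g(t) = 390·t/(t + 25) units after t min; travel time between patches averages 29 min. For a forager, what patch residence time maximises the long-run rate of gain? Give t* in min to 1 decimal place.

26.9 min

Optimal t* satisfies g'(t*) = g(t*)/(T + t*).
g'(t) = 390·25/(t + 25)². Setting 390·25/(t+25)² = 390t/[(t+25)(29+t)] gives 25(29+t) = t(t+25), so t² = 25×29 = 725.
t* = √725 = 26.93 min.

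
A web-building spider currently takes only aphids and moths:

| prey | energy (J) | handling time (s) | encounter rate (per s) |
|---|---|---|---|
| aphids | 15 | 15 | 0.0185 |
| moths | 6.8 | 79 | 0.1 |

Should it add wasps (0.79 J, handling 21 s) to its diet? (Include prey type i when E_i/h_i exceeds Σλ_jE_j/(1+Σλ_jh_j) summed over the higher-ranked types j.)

On aphids and moths alone, R = ΣλE/(1+Σλh) = 0.9575/9.178 = 0.1043 J/s.
Profitability of wasps: 0.79/21 = 0.03762 J/s.
0.03762 < 0.1043, so adding wasps would lower the average — exclude it.

No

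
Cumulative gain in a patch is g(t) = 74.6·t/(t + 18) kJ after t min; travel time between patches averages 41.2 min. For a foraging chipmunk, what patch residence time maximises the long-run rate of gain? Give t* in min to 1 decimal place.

Optimal t* satisfies g'(t*) = g(t*)/(T + t*).
g'(t) = 74.6·18/(t + 18)². Setting 74.6·18/(t+18)² = 74.6t/[(t+18)(41.2+t)] gives 18(41.2+t) = t(t+18), so t² = 18×41.2 = 741.6.
t* = √741.6 = 27.23 min.

27.2 min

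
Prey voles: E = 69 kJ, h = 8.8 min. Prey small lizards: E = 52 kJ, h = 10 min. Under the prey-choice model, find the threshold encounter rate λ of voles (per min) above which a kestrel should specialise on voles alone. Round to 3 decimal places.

The zero-one rule: include small lizards iff E₂/h₂ > λE₁/(1+λh₁). Equality gives the switch point.
λE₁h₂ = E₂ + λE₂h₁ ⇒ λ = E₂/(E₁h₂ − E₂h₁) = 52/(690 − 457.6) = 0.2238 per min.

0.224 per min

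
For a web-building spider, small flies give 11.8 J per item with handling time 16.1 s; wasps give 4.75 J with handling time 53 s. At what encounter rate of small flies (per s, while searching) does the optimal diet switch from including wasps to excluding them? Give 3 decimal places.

0.009 per s

At the threshold, the rate on small flies alone equals the profitability of wasps: λ·11.8/(1 + λ·16.1) = 4.75/53 = 0.08962.
Rearranging, λ(11.8 − 0.08962×16.1) = 0.08962, so λ = 0.08962/10.36 = 0.008653 per s.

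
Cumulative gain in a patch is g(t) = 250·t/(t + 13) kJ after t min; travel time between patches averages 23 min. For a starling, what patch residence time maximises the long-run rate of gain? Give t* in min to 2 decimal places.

By the marginal value theorem, leave when the instantaneous gain rate g'(t) equals the habitat-wide average g(t)/(T + t).
g'(t) = 250·13/(t + 13)². Setting 250·13/(t+13)² = 250t/[(t+13)(23+t)] gives 13(23+t) = t(t+13), so t² = 13×23 = 299.
t* = √299 = 17.29 min.

17.29 min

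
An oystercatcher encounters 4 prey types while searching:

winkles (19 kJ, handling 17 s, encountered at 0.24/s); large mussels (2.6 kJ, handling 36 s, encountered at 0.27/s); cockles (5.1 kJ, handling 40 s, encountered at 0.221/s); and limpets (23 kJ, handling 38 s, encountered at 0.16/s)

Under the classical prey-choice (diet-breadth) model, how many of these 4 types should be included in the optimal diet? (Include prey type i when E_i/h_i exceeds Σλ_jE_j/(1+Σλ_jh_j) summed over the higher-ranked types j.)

E/h in descending order: winkles 1.12, limpets 0.605, cockles 0.128, large mussels 0.0722 kJ/s. The optimal diet is the largest prefix of this list for which every included type satisfies E_i/h_i > R on the types above it.
Rate on top 1: 0.8976. limpets: 0.605 < 0.8976 → exclude; stop.
Optimal diet: winkles — 1 of 4 types.

1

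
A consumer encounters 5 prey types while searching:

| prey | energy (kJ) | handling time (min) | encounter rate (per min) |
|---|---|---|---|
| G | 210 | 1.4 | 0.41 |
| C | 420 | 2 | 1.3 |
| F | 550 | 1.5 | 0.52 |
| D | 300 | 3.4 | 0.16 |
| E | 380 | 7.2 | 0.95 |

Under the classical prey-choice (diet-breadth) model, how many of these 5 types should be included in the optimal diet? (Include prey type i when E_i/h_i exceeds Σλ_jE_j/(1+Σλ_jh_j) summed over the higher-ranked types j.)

2

E/h in descending order: F 367, C 210, G 150, D 88.2, E 52.8 kJ/min. The optimal diet is the largest prefix of this list for which every included type satisfies E_i/h_i > R on the types above it.
Rate on top 1: 160.7. C: 210 > 160.7 → include.
Rate on top 2: 190. G: 150 < 190 → exclude; stop.
Optimal diet: F, C — 2 of 5 types.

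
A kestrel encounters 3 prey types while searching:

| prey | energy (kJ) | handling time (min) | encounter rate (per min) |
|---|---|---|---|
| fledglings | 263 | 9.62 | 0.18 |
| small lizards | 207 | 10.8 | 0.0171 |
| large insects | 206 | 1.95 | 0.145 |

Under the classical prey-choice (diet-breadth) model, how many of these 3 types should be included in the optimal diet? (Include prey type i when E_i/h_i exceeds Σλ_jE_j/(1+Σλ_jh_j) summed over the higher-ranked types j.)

Rank by E/h (kJ/min): large insects 106, fledglings 27.3, small lizards 19.2. Include each in turn until the next type's E/h falls below the running intake rate.
Rate on top 1: 23.29. fledglings: 27.3 > 23.29 → include.
Rate on top 2: 25.61. small lizards: 19.2 < 25.61 → exclude; stop.
Optimal diet: large insects, fledglings — 2 of 3 types.

2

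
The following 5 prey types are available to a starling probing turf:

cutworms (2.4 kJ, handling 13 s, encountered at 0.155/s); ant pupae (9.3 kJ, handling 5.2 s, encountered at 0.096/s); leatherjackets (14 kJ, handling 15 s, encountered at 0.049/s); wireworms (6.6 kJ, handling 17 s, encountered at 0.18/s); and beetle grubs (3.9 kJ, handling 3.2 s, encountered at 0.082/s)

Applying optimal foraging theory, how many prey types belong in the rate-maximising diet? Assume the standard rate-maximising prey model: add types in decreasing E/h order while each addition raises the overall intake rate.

Rank by E/h (kJ/s): ant pupae 1.79, beetle grubs 1.22, leatherjackets 0.933, wireworms 0.388, cutworms 0.185. Include each in turn until the next type's E/h falls below the running intake rate.
Rate on top 1: 0.5955. beetle grubs: 1.22 > 0.5955 → include.
Rate on top 2: 0.6884. leatherjackets: 0.933 > 0.6884 → include.
Rate on top 3: 0.7605. wireworms: 0.388 < 0.7605 → exclude; stop.
Optimal diet: ant pupae, beetle grubs, leatherjackets — 3 of 5 types.

3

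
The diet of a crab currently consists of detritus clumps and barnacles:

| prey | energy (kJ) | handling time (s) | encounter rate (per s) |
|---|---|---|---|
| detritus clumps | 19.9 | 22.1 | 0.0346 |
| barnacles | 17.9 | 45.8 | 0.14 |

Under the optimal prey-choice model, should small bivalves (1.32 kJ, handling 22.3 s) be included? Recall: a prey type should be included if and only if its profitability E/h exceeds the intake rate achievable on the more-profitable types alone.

Current rate: (0.0346×19.9 + 0.14×17.9)/(1 + 0.0346×22.1 + 0.14×45.8) = 0.3907 kJ/s.
Profitability of small bivalves: 1.32/22.3 = 0.05919 kJ/s.
Since 0.05919 < R, time spent handling small bivalves is better spent searching.

No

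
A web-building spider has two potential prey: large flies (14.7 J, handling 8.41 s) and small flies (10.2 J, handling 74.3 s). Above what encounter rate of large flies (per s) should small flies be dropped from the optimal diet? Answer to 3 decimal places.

0.010 per s

Drop small flies once their profitability E₂/h₂ falls below the rate achievable on large flies alone: E₂/h₂ = λE₁/(1 + λh₁).
Solve for λ: λE₁h₂ = E₂(1 + λh₁) → λ(E₁h₂ − E₂h₁) = E₂ → λ = E₂/(E₁h₂ − E₂h₁).
λ = 10.2/(14.7×74.3 − 10.2×8.41) = 10.2/1006 = 0.01013 per s.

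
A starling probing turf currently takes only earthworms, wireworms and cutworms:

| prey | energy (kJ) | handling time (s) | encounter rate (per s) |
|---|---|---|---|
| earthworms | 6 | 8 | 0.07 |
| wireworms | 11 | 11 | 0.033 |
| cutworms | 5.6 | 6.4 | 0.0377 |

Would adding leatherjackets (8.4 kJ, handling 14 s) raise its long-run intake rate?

Intake rate on the current diet: R = (0.07×6 + 0.033×11 + 0.0377×5.6) / (1 + 0.07×8 + 0.033×11 + 0.0377×6.4) = 0.9941/2.164 = 0.4593 kJ/s.
leatherjackets: E/h = 8.4/14 = 0.6 kJ/s.
Since 0.6 > R, including leatherjackets increases the long-run rate.

Yes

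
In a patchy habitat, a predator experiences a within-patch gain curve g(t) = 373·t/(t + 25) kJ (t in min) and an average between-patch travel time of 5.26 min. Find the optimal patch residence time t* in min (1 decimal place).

11.5 min

Maximise g(t)/(T+t): set derivative to zero → g'(t)(T+t) = g(t).
g'(t) = 373·25/(t + 25)². Setting 373·25/(t+25)² = 373t/[(t+25)(5.26+t)] gives 25(5.26+t) = t(t+25), so t² = 25×5.26 = 131.5.
t* = √131.5 = 11.47 min.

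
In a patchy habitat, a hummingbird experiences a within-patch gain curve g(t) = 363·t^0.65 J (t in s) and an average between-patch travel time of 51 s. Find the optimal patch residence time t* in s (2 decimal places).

Optimal t* satisfies g'(t*) = g(t*)/(T + t*).
g'(t) = 0.65·363·t^-0.35. Setting 0.65·363·t^-0.35 = 363·t^0.65/(51+t) gives 0.65(51+t) = t, so 0.35·t = 0.65×51.
t* = 0.65×51/0.35 = 94.71 s.

94.71 s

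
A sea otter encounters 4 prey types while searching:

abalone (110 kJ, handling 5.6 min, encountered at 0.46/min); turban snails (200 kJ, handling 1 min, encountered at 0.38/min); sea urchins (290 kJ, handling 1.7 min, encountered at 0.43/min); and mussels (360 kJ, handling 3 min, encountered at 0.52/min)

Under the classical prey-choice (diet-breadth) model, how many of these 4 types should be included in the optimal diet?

3

Rank by E/h (kJ/min): turban snails 200, sea urchins 171, mussels 120, abalone 19.6. Include each in turn until the next type's E/h falls below the running intake rate.
Rate on top 1: 55.07. sea urchins: 171 > 55.07 → include.
Rate on top 2: 95.07. mussels: 120 > 95.07 → include.
Rate on top 3: 105.7. abalone: 19.6 < 105.7 → exclude; stop.
Optimal diet: turban snails, sea urchins, mussels — 3 of 4 types.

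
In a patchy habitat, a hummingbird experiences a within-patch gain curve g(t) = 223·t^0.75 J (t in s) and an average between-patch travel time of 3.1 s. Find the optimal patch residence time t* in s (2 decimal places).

9.30 s

By the marginal value theorem, leave when the instantaneous gain rate g'(t) equals the habitat-wide average g(t)/(T + t).
g'(t) = 0.75·223·t^-0.25. Setting 0.75·223·t^-0.25 = 223·t^0.75/(3.1+t) gives 0.75(3.1+t) = t, so 0.25·t = 0.75×3.1.
t* = 0.75×3.1/0.25 = 9.3 s.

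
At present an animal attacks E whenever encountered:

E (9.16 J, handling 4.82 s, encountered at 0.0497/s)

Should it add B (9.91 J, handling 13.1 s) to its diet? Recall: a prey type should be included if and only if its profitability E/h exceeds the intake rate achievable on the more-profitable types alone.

Intake rate on the current diet: R = (0.0497×9.16) / (1 + 0.0497×4.82) = 0.4553/1.24 = 0.3673 J/s.
Profitability of B: 9.91/13.1 = 0.7565 J/s.
Since 0.7565 > R, including B increases the long-run rate.

Yes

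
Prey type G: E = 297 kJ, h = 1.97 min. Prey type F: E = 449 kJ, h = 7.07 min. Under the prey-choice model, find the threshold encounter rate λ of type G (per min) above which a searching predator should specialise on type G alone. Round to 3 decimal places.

0.369 per min

Drop type F once their profitability E₂/h₂ falls below the rate achievable on type G alone: E₂/h₂ = λE₁/(1 + λh₁).
Solve for λ: λE₁h₂ = E₂(1 + λh₁) → λ(E₁h₂ − E₂h₁) = E₂ → λ = E₂/(E₁h₂ − E₂h₁).
λ = 449/(297×7.07 − 449×1.97) = 449/1215 = 0.3695 per min.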